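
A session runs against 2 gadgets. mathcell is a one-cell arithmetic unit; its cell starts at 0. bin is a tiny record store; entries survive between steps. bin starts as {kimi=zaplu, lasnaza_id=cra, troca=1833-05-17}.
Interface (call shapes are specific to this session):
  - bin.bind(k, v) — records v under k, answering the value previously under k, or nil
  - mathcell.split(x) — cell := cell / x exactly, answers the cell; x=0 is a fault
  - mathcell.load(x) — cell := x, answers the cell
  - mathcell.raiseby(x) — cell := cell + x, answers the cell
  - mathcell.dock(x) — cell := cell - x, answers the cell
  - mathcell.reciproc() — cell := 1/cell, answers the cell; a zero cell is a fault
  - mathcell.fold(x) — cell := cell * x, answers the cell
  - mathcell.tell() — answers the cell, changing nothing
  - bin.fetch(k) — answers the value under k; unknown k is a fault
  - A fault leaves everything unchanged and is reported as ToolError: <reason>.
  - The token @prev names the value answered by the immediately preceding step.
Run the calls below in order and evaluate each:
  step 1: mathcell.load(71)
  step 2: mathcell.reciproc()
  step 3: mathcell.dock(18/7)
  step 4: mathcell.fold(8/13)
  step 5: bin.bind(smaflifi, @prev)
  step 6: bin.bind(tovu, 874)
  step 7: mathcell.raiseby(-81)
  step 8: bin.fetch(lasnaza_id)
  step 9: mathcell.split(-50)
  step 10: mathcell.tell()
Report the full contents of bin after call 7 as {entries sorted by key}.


# mathcell.load(x=71) == 71
# mathcell.reciproc() == 1/71
# mathcell.dock(x=18/7) == -1271/497
# mathcell.fold(x=8/13) == -10168/6461
# bin.bind(k=smaflifi, v=@prev) == nil
# bin.bind(k=tovu, v=874) == nil
# mathcell.raiseby(x=-81) == -533509/6461
# bin.fetch(k=lasnaza_id) == cra
# mathcell.split(x=-50) == 533509/323050
# mathcell.tell() == 533509/323050

Answer: {kimi=zaplu, lasnaza_id=cra, smaflifi=-10168/6461, tovu=874, troca=1833-05-17}


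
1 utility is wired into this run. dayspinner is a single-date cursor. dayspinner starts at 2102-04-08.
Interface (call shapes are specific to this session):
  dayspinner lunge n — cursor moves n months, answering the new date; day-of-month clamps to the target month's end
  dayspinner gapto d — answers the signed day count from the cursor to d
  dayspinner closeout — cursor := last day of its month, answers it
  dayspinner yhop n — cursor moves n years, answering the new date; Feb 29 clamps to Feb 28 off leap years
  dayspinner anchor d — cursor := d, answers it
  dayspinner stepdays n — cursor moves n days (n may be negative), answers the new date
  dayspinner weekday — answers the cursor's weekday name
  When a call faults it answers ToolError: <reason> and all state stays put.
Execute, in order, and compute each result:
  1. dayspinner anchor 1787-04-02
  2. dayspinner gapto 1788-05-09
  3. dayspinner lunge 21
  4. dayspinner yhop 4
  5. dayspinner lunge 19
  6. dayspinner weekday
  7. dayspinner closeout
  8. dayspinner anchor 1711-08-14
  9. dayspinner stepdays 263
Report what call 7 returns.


Calling dayspinner anchor with d: 1787-04-02, which returns 1787-04-02.
I use dayspinner gapto with d: 1788-05-09, giving 403.
Using dayspinner lunge with n: 21, and see 1789-01-02.
I invoke dayspinner yhop with n: 4: 1793-01-02.
Now I run dayspinner lunge with n: 19, which returns 1794-08-02.
Now I run dayspinner weekday, yielding Saturday.
I try dayspinner closeout(), and observe 1794-08-31.
Calling dayspinner anchor with d: 1711-08-14, and observe 1711-08-14.
Now I run dayspinner stepdays with n: 263, — result: 1712-05-03.

Answer: 1794-08-31


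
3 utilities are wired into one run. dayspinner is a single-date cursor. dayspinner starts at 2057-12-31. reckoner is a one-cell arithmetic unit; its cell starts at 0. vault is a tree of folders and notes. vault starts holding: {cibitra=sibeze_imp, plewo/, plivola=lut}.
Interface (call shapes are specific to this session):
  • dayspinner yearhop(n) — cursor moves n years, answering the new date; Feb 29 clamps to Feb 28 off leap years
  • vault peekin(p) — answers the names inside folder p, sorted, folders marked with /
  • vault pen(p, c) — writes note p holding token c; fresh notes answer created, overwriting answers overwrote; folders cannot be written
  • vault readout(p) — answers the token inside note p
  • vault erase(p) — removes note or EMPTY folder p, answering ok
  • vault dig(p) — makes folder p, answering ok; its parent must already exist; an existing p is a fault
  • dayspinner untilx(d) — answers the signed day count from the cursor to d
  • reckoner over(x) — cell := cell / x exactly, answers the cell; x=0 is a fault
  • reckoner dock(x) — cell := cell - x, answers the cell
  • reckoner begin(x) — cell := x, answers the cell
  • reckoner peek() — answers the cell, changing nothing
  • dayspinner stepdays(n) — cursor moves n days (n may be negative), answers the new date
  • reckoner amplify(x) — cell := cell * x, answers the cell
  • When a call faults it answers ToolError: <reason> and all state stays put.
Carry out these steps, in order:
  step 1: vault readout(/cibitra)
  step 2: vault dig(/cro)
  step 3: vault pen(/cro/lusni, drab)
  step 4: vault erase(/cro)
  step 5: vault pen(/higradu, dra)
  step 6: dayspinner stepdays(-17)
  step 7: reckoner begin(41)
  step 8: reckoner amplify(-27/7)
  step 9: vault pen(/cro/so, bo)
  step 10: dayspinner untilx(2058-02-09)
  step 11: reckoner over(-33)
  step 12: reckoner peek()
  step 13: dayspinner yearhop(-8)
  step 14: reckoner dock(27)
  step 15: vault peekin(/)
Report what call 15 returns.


Step: vault readout[/cibitra]
Result: sibeze_imp
Step: vault dig[/cro]
Result: ok
Step: vault pen[/cro/lusni; drab]
Result: created
Step: vault erase[/cro]
Result: ToolError: not empty
Step: vault pen[/higradu; dra]
Result: created
Step: dayspinner stepdays[-17]
Result: 2057-12-14
Step: reckoner begin[41]
Result: 41
Step: reckoner amplify[-27/7]
Result: -1107/7
Step: vault pen[/cro/so; bo]
Result: created
Step: dayspinner untilx[2058-02-09]
Result: 57
Step: reckoner over[-33]
Result: 369/77
Step: reckoner peek[]
Result: 369/77
Step: dayspinner yearhop[-8]
Result: 2049-12-14
Step: reckoner dock[27]
Result: -1710/77
Step: vault peekin[/]
Result: [cibitra, cro/, higradu, plewo/, plivola]

Answer: [cibitra, cro/, higradu, plewo/, plivola]


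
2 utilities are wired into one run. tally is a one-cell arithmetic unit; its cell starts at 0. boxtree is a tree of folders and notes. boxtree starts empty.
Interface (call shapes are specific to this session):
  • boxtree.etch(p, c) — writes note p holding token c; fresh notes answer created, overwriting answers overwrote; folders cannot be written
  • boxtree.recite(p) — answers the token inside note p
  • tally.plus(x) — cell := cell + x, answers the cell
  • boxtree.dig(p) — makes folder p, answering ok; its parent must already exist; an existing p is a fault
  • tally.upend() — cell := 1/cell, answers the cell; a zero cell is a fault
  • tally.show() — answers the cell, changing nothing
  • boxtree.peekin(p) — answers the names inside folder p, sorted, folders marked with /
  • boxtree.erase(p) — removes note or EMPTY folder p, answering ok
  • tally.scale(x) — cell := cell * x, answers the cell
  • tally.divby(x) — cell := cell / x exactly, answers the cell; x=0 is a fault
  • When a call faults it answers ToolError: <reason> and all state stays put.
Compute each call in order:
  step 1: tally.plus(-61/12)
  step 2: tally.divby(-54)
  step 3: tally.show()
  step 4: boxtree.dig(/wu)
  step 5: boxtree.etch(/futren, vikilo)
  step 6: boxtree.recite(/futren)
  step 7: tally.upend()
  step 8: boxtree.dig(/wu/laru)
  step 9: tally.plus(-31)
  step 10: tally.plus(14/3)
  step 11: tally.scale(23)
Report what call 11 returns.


Answer: -66125/183

Derivation:
% tally.plus x: -61/12
[out] -61/12
% tally.divby x: -54
[out] 61/648
% tally.show
[out] 61/648
% boxtree.dig p: /wu
[out] ok
% boxtree.etch p: /futren c: vikilo
[out] created
% boxtree.recite p: /futren
[out] vikilo
% tally.upend
[out] 648/61
% boxtree.dig p: /wu/laru
[out] ok
% tally.plus x: -31
[out] -1243/61
% tally.plus x: 14/3
[out] -2875/183
% tally.scale x: 23
[out] -66125/183


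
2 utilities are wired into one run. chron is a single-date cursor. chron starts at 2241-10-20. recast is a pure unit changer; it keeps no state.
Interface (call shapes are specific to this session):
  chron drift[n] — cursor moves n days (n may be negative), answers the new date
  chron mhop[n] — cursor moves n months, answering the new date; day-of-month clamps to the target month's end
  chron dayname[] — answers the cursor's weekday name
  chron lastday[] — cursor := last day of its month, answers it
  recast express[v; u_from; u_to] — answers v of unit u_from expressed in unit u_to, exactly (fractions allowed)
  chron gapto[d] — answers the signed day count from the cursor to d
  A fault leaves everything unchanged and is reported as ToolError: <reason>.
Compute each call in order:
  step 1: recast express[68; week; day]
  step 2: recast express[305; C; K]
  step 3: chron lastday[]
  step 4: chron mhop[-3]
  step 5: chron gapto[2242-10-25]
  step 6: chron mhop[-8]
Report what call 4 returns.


Answer: 2241-07-31

Derivation:
> recast express 68 week day
  476
> recast express 305 C K
  11563/20
> chron lastday
  2241-10-31
> chron mhop -3
  2241-07-31
> chron gapto 2242-10-25
  451
> chron mhop -8
  2240-11-30


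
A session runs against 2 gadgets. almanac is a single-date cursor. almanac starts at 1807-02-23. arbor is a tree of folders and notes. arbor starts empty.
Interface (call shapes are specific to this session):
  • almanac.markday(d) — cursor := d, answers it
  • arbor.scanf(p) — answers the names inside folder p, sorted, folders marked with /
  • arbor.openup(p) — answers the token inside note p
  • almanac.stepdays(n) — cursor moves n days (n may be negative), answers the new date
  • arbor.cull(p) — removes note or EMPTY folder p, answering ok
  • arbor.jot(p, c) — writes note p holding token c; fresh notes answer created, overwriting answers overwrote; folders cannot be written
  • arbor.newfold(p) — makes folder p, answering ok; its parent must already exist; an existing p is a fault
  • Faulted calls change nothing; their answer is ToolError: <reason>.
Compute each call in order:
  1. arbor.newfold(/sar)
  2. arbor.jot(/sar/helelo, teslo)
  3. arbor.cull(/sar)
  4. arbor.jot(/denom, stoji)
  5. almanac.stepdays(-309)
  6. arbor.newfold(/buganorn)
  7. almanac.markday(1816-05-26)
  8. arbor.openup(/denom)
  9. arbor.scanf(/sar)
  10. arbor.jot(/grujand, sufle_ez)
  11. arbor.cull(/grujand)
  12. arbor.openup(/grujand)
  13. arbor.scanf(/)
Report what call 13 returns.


Answer: [buganorn/, denom, sar/]

Derivation:
// newfold(p→/sar) ~> ok
// jot(p→/sar/helelo, c→teslo) ~> created
// cull(p→/sar) ~> ToolError: not empty
// jot(p→/denom, c→stoji) ~> created
// stepdays(n→-309) ~> 1806-04-20
// newfold(p→/buganorn) ~> ok
// markday(d→1816-05-26) ~> 1816-05-26
// openup(p→/denom) ~> stoji
// scanf(p→/sar) ~> [helelo]
// jot(p→/grujand, c→sufle_ez) ~> created
// cull(p→/grujand) ~> ok
// openup(p→/grujand) ~> ToolError: not found
// scanf(p→/) ~> [buganorn/, denom, sar/]


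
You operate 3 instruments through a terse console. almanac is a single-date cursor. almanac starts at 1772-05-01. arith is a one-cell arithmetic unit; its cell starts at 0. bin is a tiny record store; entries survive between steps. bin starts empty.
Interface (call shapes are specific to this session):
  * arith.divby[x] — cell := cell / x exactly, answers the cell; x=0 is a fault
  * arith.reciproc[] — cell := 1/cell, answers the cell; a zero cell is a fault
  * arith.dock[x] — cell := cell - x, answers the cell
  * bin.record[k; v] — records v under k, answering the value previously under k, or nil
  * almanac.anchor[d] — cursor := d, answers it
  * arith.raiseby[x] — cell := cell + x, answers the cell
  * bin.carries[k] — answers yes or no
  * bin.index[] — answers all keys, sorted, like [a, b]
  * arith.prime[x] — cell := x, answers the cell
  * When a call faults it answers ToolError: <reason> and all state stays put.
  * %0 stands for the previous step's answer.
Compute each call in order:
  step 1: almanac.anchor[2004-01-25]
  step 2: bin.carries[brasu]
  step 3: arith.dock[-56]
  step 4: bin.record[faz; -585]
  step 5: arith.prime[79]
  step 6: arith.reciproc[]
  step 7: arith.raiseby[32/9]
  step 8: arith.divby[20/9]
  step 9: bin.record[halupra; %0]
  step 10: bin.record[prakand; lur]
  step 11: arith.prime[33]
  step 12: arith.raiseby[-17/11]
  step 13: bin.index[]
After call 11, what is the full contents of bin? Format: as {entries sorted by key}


Answer: {faz=-585, halupra=2537/1580, prakand=lur}

Derivation:
Step: almanac.anchor[d→2004-01-25]
Result: 2004-01-25
Step: bin.carries[k→brasu]
Result: no
Step: arith.dock[x→-56]
Result: 56
Step: bin.record[k→faz; v→-585]
Result: nil
Step: arith.prime[x→79]
Result: 79
Step: arith.reciproc[]
Result: 1/79
Step: arith.raiseby[x→32/9]
Result: 2537/711
Step: arith.divby[x→20/9]
Result: 2537/1580
Step: bin.record[k→halupra; v→%0]
Result: nil
Step: bin.record[k→prakand; v→lur]
Result: nil
Step: arith.prime[x→33]
Result: 33
Step: arith.raiseby[x→-17/11]
Result: 346/11
Step: bin.index[]
Result: [faz, halupra, prakand]


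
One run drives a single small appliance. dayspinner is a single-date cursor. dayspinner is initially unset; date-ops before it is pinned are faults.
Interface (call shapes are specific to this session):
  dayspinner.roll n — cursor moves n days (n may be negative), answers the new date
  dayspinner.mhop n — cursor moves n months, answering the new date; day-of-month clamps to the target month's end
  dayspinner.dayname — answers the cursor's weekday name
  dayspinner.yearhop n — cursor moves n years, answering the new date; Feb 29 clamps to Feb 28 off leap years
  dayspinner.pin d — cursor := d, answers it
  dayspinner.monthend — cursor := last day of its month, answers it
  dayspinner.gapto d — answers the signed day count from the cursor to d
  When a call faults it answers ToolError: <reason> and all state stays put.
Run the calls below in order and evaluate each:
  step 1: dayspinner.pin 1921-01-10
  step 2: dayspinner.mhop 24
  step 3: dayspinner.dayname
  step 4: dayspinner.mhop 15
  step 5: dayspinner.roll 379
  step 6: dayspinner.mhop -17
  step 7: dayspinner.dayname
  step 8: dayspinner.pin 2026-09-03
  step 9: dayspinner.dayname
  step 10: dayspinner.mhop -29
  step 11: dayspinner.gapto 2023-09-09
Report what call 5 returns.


Answer: 1925-04-24

Derivation:
# dayspinner.pin(d=1921-01-10) == 1921-01-10
# dayspinner.mhop(n=24) == 1923-01-10
# dayspinner.dayname() == Wednesday
# dayspinner.mhop(n=15) == 1924-04-10
# dayspinner.roll(n=379) == 1925-04-24
# dayspinner.mhop(n=-17) == 1923-11-24
# dayspinner.dayname() == Saturday
# dayspinner.pin(d=2026-09-03) == 2026-09-03
# dayspinner.dayname() == Thursday
# dayspinner.mhop(n=-29) == 2024-04-03
# dayspinner.gapto(d=2023-09-09) == -207


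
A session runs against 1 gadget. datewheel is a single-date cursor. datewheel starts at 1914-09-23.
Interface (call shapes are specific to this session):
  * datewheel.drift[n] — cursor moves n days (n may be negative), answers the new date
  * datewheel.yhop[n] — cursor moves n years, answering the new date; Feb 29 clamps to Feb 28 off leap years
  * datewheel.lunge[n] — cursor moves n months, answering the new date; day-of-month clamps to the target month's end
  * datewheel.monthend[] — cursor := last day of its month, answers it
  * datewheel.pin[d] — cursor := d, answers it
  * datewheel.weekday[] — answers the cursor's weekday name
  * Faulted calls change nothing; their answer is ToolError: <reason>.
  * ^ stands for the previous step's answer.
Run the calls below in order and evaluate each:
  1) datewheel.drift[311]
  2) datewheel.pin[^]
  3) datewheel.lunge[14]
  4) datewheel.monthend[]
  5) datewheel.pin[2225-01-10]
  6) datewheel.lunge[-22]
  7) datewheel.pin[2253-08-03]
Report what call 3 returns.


Answer: 1916-09-30

Derivation:
Step: drift[311]
Result: 1915-07-31
Step: pin[^]
Result: 1915-07-31
Step: lunge[14]
Result: 1916-09-30
Step: monthend[]
Result: 1916-09-30
Step: pin[2225-01-10]
Result: 2225-01-10
Step: lunge[-22]
Result: 2223-03-10
Step: pin[2253-08-03]
Result: 2253-08-03


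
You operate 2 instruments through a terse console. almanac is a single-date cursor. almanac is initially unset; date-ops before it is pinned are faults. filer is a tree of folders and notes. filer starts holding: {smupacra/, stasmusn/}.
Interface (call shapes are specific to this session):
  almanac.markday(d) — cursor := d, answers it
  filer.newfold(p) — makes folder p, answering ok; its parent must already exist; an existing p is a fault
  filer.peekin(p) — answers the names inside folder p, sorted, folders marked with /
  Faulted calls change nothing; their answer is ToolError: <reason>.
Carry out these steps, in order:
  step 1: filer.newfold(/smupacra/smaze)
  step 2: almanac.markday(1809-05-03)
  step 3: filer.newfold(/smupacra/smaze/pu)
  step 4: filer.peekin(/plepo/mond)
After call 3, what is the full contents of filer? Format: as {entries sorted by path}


Do: filer.newfold[/smupacra/smaze]
See: ok
Do: almanac.markday[1809-05-03]
See: 1809-05-03
Do: filer.newfold[/smupacra/smaze/pu]
See: ok
Do: filer.peekin[/plepo/mond]
See: ToolError: not found

Answer: {smupacra/, smupacra/smaze/, smupacra/smaze/pu/, stasmusn/}


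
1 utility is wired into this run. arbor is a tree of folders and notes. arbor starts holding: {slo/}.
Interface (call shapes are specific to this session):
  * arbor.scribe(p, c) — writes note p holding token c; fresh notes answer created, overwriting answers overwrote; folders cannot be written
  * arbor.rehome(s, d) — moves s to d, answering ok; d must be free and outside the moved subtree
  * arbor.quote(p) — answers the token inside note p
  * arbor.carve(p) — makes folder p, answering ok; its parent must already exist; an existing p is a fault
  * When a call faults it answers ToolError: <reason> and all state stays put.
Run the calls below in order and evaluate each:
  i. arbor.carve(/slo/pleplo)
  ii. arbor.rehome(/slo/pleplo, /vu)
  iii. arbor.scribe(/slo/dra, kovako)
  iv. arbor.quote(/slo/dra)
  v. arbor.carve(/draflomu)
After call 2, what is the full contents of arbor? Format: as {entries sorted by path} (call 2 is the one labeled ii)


CALL arbor.carve[p='/slo/pleplo']
RET  ok
CALL arbor.rehome[s='/slo/pleplo'; d='/vu']
RET  ok
CALL arbor.scribe[p='/slo/dra'; c='kovako']
RET  created
CALL arbor.quote[p='/slo/dra']
RET  kovako
CALL arbor.carve[p='/draflomu']
RET  ok

Answer: {slo/, vu/}


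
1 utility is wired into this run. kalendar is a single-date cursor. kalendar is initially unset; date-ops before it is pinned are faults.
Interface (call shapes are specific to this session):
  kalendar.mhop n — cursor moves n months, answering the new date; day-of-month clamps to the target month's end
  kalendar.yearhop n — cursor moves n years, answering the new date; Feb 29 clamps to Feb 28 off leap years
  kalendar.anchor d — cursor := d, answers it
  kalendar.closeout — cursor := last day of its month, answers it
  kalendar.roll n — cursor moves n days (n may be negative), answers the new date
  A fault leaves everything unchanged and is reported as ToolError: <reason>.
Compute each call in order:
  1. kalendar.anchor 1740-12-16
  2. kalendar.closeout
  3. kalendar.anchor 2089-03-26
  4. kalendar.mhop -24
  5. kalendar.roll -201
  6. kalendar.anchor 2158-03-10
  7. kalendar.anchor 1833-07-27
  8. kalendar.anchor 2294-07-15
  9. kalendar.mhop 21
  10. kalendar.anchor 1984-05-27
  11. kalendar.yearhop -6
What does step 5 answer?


Answer: 2086-09-06

Derivation:
Step: kalendar.anchor[d=1740-12-16]
Result: 1740-12-16
Step: kalendar.closeout[]
Result: 1740-12-31
Step: kalendar.anchor[d=2089-03-26]
Result: 2089-03-26
Step: kalendar.mhop[n=-24]
Result: 2087-03-26
Step: kalendar.roll[n=-201]
Result: 2086-09-06
Step: kalendar.anchor[d=2158-03-10]
Result: 2158-03-10
Step: kalendar.anchor[d=1833-07-27]
Result: 1833-07-27
Step: kalendar.anchor[d=2294-07-15]
Result: 2294-07-15
Step: kalendar.mhop[n=21]
Result: 2296-04-15
Step: kalendar.anchor[d=1984-05-27]
Result: 1984-05-27
Step: kalendar.yearhop[n=-6]
Result: 1978-05-27


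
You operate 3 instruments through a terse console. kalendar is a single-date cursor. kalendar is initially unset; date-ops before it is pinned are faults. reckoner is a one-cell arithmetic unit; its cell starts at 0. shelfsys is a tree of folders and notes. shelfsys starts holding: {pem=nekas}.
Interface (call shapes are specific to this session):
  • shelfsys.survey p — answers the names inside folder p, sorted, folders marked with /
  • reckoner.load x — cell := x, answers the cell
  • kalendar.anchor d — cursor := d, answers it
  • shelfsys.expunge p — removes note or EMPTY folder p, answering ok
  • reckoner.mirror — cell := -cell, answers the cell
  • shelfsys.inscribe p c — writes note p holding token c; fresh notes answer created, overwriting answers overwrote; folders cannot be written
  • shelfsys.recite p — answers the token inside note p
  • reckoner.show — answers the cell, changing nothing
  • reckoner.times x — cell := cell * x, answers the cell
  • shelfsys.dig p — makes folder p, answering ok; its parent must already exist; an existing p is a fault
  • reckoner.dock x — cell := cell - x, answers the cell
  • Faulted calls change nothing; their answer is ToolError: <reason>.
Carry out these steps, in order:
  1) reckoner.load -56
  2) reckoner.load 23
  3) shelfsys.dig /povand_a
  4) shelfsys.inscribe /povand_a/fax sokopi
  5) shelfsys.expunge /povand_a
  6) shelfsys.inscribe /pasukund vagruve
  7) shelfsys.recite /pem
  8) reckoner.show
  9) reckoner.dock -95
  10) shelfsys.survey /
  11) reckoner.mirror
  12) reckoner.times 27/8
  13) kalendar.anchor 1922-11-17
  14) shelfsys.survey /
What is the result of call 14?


Answer: [pasukund, pem, povand_a/]

Derivation:
Do: reckoner.load[-56]
See: -56
Do: reckoner.load[23]
See: 23
Do: shelfsys.dig[/povand_a]
See: ok
Do: shelfsys.inscribe[/povand_a/fax; sokopi]
See: created
Do: shelfsys.expunge[/povand_a]
See: ToolError: not empty
Do: shelfsys.inscribe[/pasukund; vagruve]
See: created
Do: shelfsys.recite[/pem]
See: nekas
Do: reckoner.show[]
See: 23
Do: reckoner.dock[-95]
See: 118
Do: shelfsys.survey[/]
See: [pasukund, pem, povand_a/]
Do: reckoner.mirror[]
See: -118
Do: reckoner.times[27/8]
See: -1593/4
Do: kalendar.anchor[1922-11-17]
See: 1922-11-17
Do: shelfsys.survey[/]
See: [pasukund, pem, povand_a/]


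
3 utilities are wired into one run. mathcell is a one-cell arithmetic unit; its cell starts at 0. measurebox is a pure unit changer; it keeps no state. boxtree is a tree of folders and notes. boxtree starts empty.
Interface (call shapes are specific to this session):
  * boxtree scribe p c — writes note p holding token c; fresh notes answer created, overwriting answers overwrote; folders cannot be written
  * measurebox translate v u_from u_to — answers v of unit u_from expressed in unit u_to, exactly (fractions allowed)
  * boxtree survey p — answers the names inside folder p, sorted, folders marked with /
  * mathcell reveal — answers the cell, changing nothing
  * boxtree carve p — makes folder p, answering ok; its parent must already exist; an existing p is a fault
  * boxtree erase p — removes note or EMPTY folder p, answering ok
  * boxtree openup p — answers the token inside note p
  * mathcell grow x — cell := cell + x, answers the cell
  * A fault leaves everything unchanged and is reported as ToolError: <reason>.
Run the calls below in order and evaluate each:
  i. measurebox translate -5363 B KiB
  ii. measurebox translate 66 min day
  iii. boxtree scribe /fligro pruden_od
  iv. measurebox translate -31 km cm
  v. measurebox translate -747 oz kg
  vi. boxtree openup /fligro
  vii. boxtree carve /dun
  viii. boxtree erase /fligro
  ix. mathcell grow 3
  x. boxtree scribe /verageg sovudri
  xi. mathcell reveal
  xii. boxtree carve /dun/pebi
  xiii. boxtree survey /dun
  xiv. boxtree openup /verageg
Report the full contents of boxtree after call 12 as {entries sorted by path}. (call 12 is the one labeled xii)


% 1. measurebox translate(v='-5363', u_from='B', u_to='KiB') : -5363/1024
% 2. measurebox translate(v='66', u_from='min', u_to='day') : 11/240
% 3. boxtree scribe(p='/fligro', c='pruden_od') : created
% 4. measurebox translate(v='-31', u_from='km', u_to='cm') : -3100000
% 5. measurebox translate(v='-747', u_from='oz', u_to='kg') : -33883350039/1600000000
% 6. boxtree openup(p='/fligro') : pruden_od
% 7. boxtree carve(p='/dun') : ok
% 8. boxtree erase(p='/fligro') : ok
% 9. mathcell grow(x='3') : 3
% 10. boxtree scribe(p='/verageg', c='sovudri') : created
% 11. mathcell reveal() : 3
% 12. boxtree carve(p='/dun/pebi') : ok
% 13. boxtree survey(p='/dun') : [pebi/]
% 14. boxtree openup(p='/verageg') : sovudri

Answer: {dun/, dun/pebi/, verageg=sovudri}


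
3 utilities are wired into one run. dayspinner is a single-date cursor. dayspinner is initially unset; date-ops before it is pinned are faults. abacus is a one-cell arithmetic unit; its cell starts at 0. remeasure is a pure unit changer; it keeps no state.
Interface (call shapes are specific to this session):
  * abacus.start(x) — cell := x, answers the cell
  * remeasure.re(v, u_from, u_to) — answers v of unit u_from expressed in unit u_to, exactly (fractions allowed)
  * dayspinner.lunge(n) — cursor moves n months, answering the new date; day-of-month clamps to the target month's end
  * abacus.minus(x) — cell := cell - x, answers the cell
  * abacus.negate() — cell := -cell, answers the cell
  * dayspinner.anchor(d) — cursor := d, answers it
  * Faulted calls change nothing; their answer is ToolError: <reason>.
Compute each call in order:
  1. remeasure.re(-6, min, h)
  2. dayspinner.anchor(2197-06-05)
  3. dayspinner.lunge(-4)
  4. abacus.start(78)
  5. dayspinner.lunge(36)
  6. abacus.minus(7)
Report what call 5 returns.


// 1. re(v='-6', u_from='min', u_to='h') ~> -1/10
// 2. anchor(d='2197-06-05') ~> 2197-06-05
// 3. lunge(n='-4') ~> 2197-02-05
// 4. start(x='78') ~> 78
// 5. lunge(n='36') ~> 2200-02-05
// 6. minus(x='7') ~> 71

Answer: 2200-02-05


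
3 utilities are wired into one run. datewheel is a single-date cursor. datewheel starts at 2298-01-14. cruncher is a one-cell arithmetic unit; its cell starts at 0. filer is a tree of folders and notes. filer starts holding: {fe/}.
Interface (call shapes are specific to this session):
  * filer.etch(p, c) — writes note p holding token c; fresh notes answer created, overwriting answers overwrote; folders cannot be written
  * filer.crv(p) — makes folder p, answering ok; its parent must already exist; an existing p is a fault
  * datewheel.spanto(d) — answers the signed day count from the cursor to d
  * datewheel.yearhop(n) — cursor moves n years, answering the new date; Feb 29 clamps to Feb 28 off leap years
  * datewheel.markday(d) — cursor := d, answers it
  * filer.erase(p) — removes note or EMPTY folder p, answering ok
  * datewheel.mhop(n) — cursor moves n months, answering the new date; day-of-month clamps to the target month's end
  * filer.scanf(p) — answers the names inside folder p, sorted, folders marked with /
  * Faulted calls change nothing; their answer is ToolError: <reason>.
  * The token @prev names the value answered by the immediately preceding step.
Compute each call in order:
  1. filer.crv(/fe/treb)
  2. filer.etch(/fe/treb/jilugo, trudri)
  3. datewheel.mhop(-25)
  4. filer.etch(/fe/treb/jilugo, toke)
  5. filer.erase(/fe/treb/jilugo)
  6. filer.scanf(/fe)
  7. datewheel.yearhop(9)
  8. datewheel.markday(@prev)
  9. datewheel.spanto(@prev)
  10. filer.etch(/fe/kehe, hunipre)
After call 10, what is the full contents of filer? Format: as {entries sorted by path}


Answer: {fe/, fe/kehe=hunipre, fe/treb/}

Derivation:
! 1. filer.crv(p: /fe/treb) : ok
! 2. filer.etch(p: /fe/treb/jilugo, c: trudri) : created
! 3. datewheel.mhop(n: -25) : 2295-12-14
! 4. filer.etch(p: /fe/treb/jilugo, c: toke) : overwrote
! 5. filer.erase(p: /fe/treb/jilugo) : ok
! 6. filer.scanf(p: /fe) : [treb/]
! 7. datewheel.yearhop(n: 9) : 2304-12-14
! 8. datewheel.markday(d: @prev) : 2304-12-14
! 9. datewheel.spanto(d: @prev) : 0
! 10. filer.etch(p: /fe/kehe, c: hunipre) : created


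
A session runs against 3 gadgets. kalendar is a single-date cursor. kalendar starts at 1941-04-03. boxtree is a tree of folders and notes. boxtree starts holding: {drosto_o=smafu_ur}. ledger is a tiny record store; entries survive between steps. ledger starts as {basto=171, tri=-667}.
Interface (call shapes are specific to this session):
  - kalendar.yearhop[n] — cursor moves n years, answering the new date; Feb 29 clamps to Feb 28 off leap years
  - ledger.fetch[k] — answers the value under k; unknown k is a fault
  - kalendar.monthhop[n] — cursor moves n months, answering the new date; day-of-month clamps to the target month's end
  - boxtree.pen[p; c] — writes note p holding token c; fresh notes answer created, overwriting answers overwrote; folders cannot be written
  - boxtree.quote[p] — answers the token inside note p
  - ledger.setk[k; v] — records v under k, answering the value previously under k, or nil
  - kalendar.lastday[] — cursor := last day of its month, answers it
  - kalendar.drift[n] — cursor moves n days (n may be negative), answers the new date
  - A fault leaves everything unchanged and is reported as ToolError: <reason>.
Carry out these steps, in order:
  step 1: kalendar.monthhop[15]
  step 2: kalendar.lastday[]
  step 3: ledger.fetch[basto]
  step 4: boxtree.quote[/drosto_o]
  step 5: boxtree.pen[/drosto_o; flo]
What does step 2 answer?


Next I call kalendar.monthhop(n→15), → 1942-07-03.
I use kalendar.lastday, and see 1942-07-31.
Then ledger.fetch(k→basto), and see 171.
Now I run boxtree.quote(p→/drosto_o), → smafu_ur.
Next I call boxtree.pen(p→/drosto_o, c→flo): overwrote.

Answer: 1942-07-31


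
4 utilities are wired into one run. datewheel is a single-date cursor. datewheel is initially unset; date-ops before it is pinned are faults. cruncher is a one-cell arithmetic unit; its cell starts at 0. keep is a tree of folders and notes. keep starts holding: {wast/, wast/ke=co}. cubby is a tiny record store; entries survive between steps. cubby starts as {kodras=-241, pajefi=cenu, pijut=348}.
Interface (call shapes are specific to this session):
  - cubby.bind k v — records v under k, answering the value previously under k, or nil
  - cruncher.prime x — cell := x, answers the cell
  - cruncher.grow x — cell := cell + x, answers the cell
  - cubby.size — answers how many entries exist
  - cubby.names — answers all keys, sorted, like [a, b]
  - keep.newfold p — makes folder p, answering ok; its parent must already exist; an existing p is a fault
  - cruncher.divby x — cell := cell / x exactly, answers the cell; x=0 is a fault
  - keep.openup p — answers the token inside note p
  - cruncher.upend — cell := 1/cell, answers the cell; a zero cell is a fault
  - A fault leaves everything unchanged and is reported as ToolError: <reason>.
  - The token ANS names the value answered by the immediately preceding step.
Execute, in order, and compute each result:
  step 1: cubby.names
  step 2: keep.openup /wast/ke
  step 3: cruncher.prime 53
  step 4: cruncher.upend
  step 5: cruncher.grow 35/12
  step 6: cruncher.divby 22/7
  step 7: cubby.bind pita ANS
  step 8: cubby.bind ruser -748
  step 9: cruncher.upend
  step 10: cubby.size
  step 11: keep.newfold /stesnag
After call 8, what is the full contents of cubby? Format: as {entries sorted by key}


Answer: {kodras=-241, pajefi=cenu, pijut=348, pita=13069/13992, ruser=-748}

Derivation:
Step: cubby.names[]
Result: [kodras, pajefi, pijut]
Step: keep.openup[/wast/ke]
Result: co
Step: cruncher.prime[53]
Result: 53
Step: cruncher.upend[]
Result: 1/53
Step: cruncher.grow[35/12]
Result: 1867/636
Step: cruncher.divby[22/7]
Result: 13069/13992
Step: cubby.bind[pita; ANS]
Result: nil
Step: cubby.bind[ruser; -748]
Result: nil
Step: cruncher.upend[]
Result: 13992/13069
Step: cubby.size[]
Result: 5
Step: keep.newfold[/stesnag]
Result: ok


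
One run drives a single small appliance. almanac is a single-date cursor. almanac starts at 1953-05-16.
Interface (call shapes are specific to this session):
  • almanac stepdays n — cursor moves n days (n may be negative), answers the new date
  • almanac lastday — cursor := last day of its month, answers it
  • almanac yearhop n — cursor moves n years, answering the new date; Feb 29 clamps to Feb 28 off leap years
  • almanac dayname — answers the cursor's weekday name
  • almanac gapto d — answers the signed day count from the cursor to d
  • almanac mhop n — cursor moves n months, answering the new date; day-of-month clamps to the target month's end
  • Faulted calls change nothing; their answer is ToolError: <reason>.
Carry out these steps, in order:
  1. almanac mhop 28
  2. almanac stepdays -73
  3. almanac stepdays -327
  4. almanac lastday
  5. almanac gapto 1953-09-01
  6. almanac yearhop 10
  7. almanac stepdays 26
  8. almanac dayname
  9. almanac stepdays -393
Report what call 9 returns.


;; 1. almanac mhop(n=28) : 1955-09-16
;; 2. almanac stepdays(n=-73) : 1955-07-05
;; 3. almanac stepdays(n=-327) : 1954-08-12
;; 4. almanac lastday() : 1954-08-31
;; 5. almanac gapto(d=1953-09-01) : -364
;; 6. almanac yearhop(n=10) : 1964-08-31
;; 7. almanac stepdays(n=26) : 1964-09-26
;; 8. almanac dayname() : Saturday
;; 9. almanac stepdays(n=-393) : 1963-08-30

Answer: 1963-08-30


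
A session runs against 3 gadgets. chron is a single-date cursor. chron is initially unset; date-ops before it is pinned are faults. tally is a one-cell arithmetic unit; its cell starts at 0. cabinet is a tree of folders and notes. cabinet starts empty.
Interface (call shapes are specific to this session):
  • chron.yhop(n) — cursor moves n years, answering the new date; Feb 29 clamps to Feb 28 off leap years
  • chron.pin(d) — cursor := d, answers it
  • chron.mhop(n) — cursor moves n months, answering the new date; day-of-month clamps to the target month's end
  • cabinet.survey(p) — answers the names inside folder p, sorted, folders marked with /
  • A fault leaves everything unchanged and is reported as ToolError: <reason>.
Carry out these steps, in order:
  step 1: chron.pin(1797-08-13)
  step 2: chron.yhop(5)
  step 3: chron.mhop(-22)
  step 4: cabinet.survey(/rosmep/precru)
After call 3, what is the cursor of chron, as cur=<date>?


Answer: cur=1800-10-13

Derivation:
! pin(1797-08-13) : 1797-08-13
! yhop(5) : 1802-08-13
! mhop(-22) : 1800-10-13
! survey(/rosmep/precru) : ToolError: not found


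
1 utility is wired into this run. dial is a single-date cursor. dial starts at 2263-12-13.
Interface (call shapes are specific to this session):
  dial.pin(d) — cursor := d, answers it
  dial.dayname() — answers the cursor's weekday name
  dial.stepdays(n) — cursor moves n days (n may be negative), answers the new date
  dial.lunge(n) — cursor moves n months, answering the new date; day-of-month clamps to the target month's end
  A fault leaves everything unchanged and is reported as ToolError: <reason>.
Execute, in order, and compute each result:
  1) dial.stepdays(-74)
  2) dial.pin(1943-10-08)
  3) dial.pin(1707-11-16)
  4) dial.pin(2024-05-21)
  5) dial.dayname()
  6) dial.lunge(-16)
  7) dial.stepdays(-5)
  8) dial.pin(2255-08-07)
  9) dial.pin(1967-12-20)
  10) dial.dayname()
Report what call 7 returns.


Calling dial.stepdays passing n→-74, → 2263-09-30.
Next I call dial.pin passing d→1943-10-08, — result: 1943-10-08.
Now I run dial.pin passing d→1707-11-16, and observe 1707-11-16.
I invoke dial.pin passing d→2024-05-21, which returns 2024-05-21.
I invoke dial.dayname(), and observe Tuesday.
Next I call dial.lunge passing n→-16: 2023-01-21.
I use dial.stepdays passing n→-5, which returns 2023-01-16.
Using dial.pin passing d→2255-08-07, — result: 2255-08-07.
I try dial.pin passing d→1967-12-20, and get 1967-12-20.
Using dial.dayname(), — result: Wednesday.

Answer: 2023-01-16


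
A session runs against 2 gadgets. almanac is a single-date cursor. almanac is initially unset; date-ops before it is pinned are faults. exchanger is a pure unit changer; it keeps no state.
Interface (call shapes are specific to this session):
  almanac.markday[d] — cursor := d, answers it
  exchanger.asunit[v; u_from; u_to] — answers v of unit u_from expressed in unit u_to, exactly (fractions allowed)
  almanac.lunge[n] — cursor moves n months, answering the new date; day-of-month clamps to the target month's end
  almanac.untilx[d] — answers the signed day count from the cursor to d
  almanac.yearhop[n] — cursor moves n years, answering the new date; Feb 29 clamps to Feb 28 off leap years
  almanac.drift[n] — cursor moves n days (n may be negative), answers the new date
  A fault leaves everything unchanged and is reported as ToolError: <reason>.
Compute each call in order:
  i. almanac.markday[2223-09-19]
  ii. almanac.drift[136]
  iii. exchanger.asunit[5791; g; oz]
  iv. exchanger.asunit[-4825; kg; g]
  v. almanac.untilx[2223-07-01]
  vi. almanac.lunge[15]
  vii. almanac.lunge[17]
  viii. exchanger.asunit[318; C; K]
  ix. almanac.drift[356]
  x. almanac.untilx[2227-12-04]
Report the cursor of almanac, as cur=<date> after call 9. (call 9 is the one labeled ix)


Using almanac.markday on d→2223-09-19, and observe 2223-09-19.
I invoke almanac.drift on n→136, yielding 2224-02-02.
I call exchanger.asunit on v→5791, u_from→g, u_to→oz, yielding 9265600000/45359237.
Using exchanger.asunit on v→-4825, u_from→kg, u_to→g, which returns -4825000.
Then almanac.untilx on d→2223-07-01, yielding -216.
I try almanac.lunge on n→15, giving 2225-05-02.
Using almanac.lunge on n→17, — result: 2226-10-02.
I try exchanger.asunit on v→318, u_from→C, u_to→K, → 11823/20.
Then almanac.drift on n→356: 2227-09-23.
Invoking almanac.untilx on d→2227-12-04, and observe 72.

Answer: cur=2227-09-23


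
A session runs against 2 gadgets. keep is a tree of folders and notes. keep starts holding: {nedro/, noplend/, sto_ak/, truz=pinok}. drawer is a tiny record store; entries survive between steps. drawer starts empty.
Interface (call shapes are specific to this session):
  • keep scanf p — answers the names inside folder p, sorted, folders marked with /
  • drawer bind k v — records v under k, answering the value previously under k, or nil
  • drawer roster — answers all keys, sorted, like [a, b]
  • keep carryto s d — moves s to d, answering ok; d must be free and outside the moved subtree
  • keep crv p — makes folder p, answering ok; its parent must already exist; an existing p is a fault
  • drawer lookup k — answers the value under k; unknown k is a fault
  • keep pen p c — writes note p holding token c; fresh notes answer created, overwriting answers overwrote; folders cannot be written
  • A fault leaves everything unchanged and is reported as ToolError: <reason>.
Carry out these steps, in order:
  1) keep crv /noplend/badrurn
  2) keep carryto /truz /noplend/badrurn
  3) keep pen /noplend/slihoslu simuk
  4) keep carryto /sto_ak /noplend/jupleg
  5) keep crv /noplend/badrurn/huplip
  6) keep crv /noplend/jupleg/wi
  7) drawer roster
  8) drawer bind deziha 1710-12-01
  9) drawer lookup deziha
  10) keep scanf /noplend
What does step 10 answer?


Using keep crv using p: /noplend/badrurn, — result: ok.
Then keep carryto using s: /truz, d: /noplend/badrurn, → ToolError: exists.
Invoking keep pen using p: /noplend/slihoslu, c: simuk, → created.
I call keep carryto using s: /sto_ak, d: /noplend/jupleg: ok.
Calling keep crv using p: /noplend/badrurn/huplip, yielding ok.
I use keep crv using p: /noplend/jupleg/wi, and observe ok.
I use drawer roster(), yielding [].
I invoke drawer bind using k: deziha, v: 1710-12-01, → nil.
I try drawer lookup using k: deziha, — result: 1710-12-01.
Using keep scanf using p: /noplend: [badrurn/, jupleg/, slihoslu].

Answer: [badrurn/, jupleg/, slihoslu]
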